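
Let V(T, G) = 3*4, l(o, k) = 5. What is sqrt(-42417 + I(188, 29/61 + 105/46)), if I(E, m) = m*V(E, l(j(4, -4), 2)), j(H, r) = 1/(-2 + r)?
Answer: I*sqrt(83428857651)/1403 ≈ 205.87*I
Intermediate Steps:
V(T, G) = 12
I(E, m) = 12*m (I(E, m) = m*12 = 12*m)
sqrt(-42417 + I(188, 29/61 + 105/46)) = sqrt(-42417 + 12*(29/61 + 105/46)) = sqrt(-42417 + 12*(7739/2806)) = sqrt(-42417 + 46434/1403) = sqrt(-59464617/1403) = I*sqrt(83428857651)/1403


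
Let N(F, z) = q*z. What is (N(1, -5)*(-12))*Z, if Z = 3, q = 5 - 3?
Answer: 360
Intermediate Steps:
q = 2
N(F, z) = 2*z
(N(1, -5)*(-12))*Z = ((2*(-5))*(-12))*3 = -10*(-12)*3 = 120*3 = 360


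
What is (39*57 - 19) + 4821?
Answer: 7025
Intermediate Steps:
(39*57 - 19) + 4821 = (2223 - 19) + 4821 = 2204 + 4821 = 7025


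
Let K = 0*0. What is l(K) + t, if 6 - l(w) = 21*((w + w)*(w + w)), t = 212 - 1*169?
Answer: 49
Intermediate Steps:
t = 43 (t = 212 - 169 = 43)
K = 0
l(w) = 6 - 84*w**2 (l(w) = 6 - 21*(w + w)*(w + w) = 6 - 21*(2*w)*(2*w) = 6 - 21*4*w**2 = 6 - 84*w**2)
l(K) + t = (6 - 84*0**2) + 43 = (6 - 84*0) + 43 = (6 + 0) + 43 = 6 + 43 = 49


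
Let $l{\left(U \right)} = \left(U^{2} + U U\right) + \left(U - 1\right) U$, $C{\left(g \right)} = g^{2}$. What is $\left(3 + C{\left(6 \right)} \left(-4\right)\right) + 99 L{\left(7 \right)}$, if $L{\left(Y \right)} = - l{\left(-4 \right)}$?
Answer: $-5289$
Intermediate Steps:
$l{\left(U \right)} = 2 U^{2} + U \left(-1 + U\right)$ ($l{\left(U \right)} = \left(U^{2} + U^{2}\right) + \left(-1 + U\right) U = 2 U^{2} + U \left(-1 + U\right)$)
$L{\left(Y \right)} = -52$ ($L{\left(Y \right)} = - \left(-4\right) \left(-1 + 3 \left(-4\right)\right) = - \left(-4\right) \left(-1 - 12\right) = - \left(-4\right) \left(-13\right) = \left(-1\right) 52 = -52$)
$\left(3 + C{\left(6 \right)} \left(-4\right)\right) + 99 L{\left(7 \right)} = \left(3 + 6^{2} \left(-4\right)\right) + 99 \left(-52\right) = \left(3 + 36 \left(-4\right)\right) - 5148 = \left(3 - 144\right) - 5148 = -141 - 5148 = -5289$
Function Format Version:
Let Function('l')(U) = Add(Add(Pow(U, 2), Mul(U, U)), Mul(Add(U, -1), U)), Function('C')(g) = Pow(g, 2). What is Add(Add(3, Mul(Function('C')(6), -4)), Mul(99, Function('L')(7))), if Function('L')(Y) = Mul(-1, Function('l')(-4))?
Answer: -5289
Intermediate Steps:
Function('l')(U) = Add(Mul(2, Pow(U, 2)), Mul(U, Add(-1, U))) (Function('l')(U) = Add(Add(Pow(U, 2), Pow(U, 2)), Mul(Add(-1, U), U)) = Add(Mul(2, Pow(U, 2)), Mul(U, Add(-1, U))))
Function('L')(Y) = -52 (Function('L')(Y) = Mul(-1, Mul(-4, Add(-1, Mul(3, -4)))) = Mul(-1, Mul(-4, Add(-1, -12))) = Mul(-1, Mul(-4, -13)) = Mul(-1, 52) = -52)
Add(Add(3, Mul(Function('C')(6), -4)), Mul(99, Function('L')(7))) = Add(Add(3, Mul(Pow(6, 2), -4)), Mul(99, -52)) = Add(Add(3, Mul(36, -4)), -5148) = Add(Add(3, -144), -5148) = Add(-141, -5148) = -5289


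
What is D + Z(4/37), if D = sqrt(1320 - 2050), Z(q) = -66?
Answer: -66 + I*sqrt(730) ≈ -66.0 + 27.019*I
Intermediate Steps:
D = I*sqrt(730) (D = sqrt(-730) = I*sqrt(730) ≈ 27.019*I)
D + Z(4/37) = I*sqrt(730) - 66 = -66 + I*sqrt(730)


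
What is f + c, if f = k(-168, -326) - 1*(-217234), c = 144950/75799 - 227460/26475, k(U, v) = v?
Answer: 29018194174094/133785235 ≈ 2.1690e+5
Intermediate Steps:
c = -893579286/133785235 (c = 144950*(1/75799) - 227460*1/26475 = 144950/75799 - 15164/1765 = -893579286/133785235 ≈ -6.6792)
f = 216908 (f = -326 - 1*(-217234) = -326 + 217234 = 216908)
f + c = 216908 - 893579286/133785235 = 29018194174094/133785235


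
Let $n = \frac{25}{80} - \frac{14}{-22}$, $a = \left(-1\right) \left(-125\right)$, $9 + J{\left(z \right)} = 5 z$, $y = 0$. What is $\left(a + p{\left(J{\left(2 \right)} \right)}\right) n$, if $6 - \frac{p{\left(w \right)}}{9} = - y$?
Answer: $\frac{29893}{176} \approx 169.85$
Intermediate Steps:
$J{\left(z \right)} = -9 + 5 z$
$a = 125$
$p{\left(w \right)} = 54$ ($p{\left(w \right)} = 54 - 9 \left(\left(-1\right) 0\right) = 54 - 0 = 54 + 0 = 54$)
$n = \frac{167}{176}$ ($n = 25 \cdot \frac{1}{80} - - \frac{7}{11} = \frac{5}{16} + \frac{7}{11} = \frac{167}{176} \approx 0.94886$)
$\left(a + p{\left(J{\left(2 \right)} \right)}\right) n = \left(125 + 54\right) \frac{167}{176} = 179 \cdot \frac{167}{176} = \frac{29893}{176}$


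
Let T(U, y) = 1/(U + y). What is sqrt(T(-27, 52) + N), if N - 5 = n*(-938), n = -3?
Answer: 2*sqrt(17619)/5 ≈ 53.095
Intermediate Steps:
N = 2819 (N = 5 - 3*(-938) = 5 + 2814 = 2819)
sqrt(T(-27, 52) + N) = sqrt(1/(-27 + 52) + 2819) = sqrt(1/25 + 2819) = sqrt(70476/25) = 2*sqrt(17619)/5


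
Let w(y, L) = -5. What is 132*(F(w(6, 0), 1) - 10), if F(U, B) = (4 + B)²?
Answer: 1980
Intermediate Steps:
132*(F(w(6, 0), 1) - 10) = 132*((4 + 1)² - 10) = 132*(5² - 10) = 132*(25 - 10) = 132*15 = 1980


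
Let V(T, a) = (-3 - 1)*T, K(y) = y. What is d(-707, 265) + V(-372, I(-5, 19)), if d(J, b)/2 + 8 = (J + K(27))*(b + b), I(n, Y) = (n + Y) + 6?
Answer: -719328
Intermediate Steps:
I(n, Y) = 6 + Y + n (I(n, Y) = (Y + n) + 6 = 6 + Y + n)
V(T, a) = -4*T
d(J, b) = -16 + 4*b*(27 + J) (d(J, b) = -16 + 2*((J + 27)*(b + b)) = -16 + 2*((27 + J)*(2*b)) = -16 + 2*(2*b*(27 + J)) = -16 + 4*b*(27 + J))
d(-707, 265) + V(-372, I(-5, 19)) = (-16 + 108*265 + 4*(-707)*265) - 4*(-372) = (-16 + 28620 - 749420) + 1488 = -720816 + 1488 = -719328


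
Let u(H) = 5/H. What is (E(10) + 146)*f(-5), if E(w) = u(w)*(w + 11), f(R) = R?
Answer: -1565/2 ≈ -782.50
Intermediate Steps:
E(w) = 5*(11 + w)/w (E(w) = (5/w)*(w + 11) = (5/w)*(11 + w) = 5*(11 + w)/w)
(E(10) + 146)*f(-5) = ((5 + 55/10) + 146)*(-5) = ((5 + 55*(⅒)) + 146)*(-5) = ((5 + 11/2) + 146)*(-5) = (21/2 + 146)*(-5) = (313/2)*(-5) = -1565/2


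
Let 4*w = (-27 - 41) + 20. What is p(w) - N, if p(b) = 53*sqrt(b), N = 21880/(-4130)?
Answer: 2188/413 + 106*I*sqrt(3) ≈ 5.2978 + 183.6*I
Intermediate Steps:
w = -12 (w = ((-27 - 41) + 20)/4 = (-68 + 20)/4 = (1/4)*(-48) = -12)
N = -2188/413 (N = 21880*(-1/4130) = -2188/413 ≈ -5.2978)
p(w) - N = 53*sqrt(-12) - 1*(-2188/413) = 53*(2*I*sqrt(3)) + 2188/413 = 106*I*sqrt(3) + 2188/413 = 2188/413 + 106*I*sqrt(3)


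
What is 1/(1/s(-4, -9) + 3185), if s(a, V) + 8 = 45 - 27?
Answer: 10/31851 ≈ 0.00031396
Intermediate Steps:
s(a, V) = 10 (s(a, V) = -8 + (45 - 27) = -8 + 18 = 10)
1/(1/s(-4, -9) + 3185) = 1/(1/10 + 3185) = 1/(⅒ + 3185) = 1/(31851/10) = 10/31851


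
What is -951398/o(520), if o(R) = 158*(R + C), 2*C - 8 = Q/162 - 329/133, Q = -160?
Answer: -1464201522/126996055 ≈ -11.530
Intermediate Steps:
C = 6985/3078 (C = 4 + (-160/162 - 329/133)/2 = 4 + (-160*1/162 - 329*1/133)/2 = 4 + (-80/81 - 47/19)/2 = 4 + (½)*(-5327/1539) = 4 - 5327/3078 = 6985/3078 ≈ 2.2693)
o(R) = 551815/1539 + 158*R (o(R) = 158*(R + 6985/3078) = 158*(6985/3078 + R) = 551815/1539 + 158*R)
-951398/o(520) = -951398/(551815/1539 + 158*520) = -951398/(551815/1539 + 82160) = -951398/126996055/1539 = -951398*1539/126996055 = -1464201522/126996055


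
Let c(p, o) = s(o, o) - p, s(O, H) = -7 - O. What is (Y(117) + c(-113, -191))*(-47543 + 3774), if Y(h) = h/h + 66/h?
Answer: -509646236/39 ≈ -1.3068e+7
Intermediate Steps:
c(p, o) = -7 - o - p (c(p, o) = (-7 - o) - p = -7 - o - p)
Y(h) = 1 + 66/h
(Y(117) + c(-113, -191))*(-47543 + 3774) = ((66 + 117)/117 + (-7 - 1*(-191) - 1*(-113)))*(-47543 + 3774) = ((1/117)*183 + (-7 + 191 + 113))*(-43769) = (61/39 + 297)*(-43769) = (11644/39)*(-43769) = -509646236/39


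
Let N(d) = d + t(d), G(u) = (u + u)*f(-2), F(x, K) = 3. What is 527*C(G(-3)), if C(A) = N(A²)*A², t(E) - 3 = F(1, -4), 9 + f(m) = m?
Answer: 10013459544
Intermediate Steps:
f(m) = -9 + m
t(E) = 6 (t(E) = 3 + 3 = 6)
G(u) = -22*u (G(u) = (u + u)*(-9 - 2) = (2*u)*(-11) = -22*u)
N(d) = 6 + d (N(d) = d + 6 = 6 + d)
C(A) = A²*(6 + A²) (C(A) = (6 + A²)*A² = A²*(6 + A²))
527*C(G(-3)) = 527*((-22*(-3))²*(6 + (-22*(-3))²)) = 527*(66²*(6 + 66²)) = 527*(4356*(6 + 4356)) = 527*(4356*4362) = 527*19000872 = 10013459544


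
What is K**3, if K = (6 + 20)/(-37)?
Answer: -17576/50653 ≈ -0.34699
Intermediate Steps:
K = -26/37 (K = 26*(-1/37) = -26/37 ≈ -0.70270)
K**3 = (-26/37)**3 = -17576/50653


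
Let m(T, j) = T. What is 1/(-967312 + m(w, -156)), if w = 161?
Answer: -1/967151 ≈ -1.0340e-6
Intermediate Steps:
1/(-967312 + m(w, -156)) = 1/(-967312 + 161) = 1/(-967151) = -1/967151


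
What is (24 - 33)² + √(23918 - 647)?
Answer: 81 + √23271 ≈ 233.55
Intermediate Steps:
(24 - 33)² + √(23918 - 647) = (-9)² + √23271 = 81 + √23271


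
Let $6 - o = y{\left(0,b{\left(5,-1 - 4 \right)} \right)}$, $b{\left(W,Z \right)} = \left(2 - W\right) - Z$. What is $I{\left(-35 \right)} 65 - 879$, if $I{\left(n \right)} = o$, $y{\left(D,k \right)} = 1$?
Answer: $-554$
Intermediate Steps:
$b{\left(W,Z \right)} = 2 - W - Z$
$o = 5$ ($o = 6 - 1 = 5$)
$I{\left(n \right)} = 5$
$I{\left(-35 \right)} 65 - 879 = 5 \cdot 65 - 879 = 325 - 879 = -554$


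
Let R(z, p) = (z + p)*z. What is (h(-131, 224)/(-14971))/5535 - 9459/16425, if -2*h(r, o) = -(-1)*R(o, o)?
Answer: -17399800507/30245537025 ≈ -0.57528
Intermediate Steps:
R(z, p) = z*(p + z) (R(z, p) = (p + z)*z = z*(p + z))
h(r, o) = -o² (h(r, o) = -(-1)*(-o*(o + o))/2 = -(-1)*(-o*2*o)/2 = -(-1)*(-2*o²)/2 = -o²)
(h(-131, 224)/(-14971))/5535 - 9459/16425 = (-1*224²/(-14971))/5535 - 9459/16425 = (-1*50176*(-1/14971))*(1/5535) - 9459*1/16425 = -50176*(-1/14971)*(1/5535) - 1051/1825 = (50176/14971)*(1/5535) - 1051/1825 = 50176/82864485 - 1051/1825 = -17399800507/30245537025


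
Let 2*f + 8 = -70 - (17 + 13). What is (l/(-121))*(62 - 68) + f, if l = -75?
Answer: -6984/121 ≈ -57.719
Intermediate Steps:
f = -54 (f = -4 + (-70 - (17 + 13))/2 = -4 + (-70 - 1*30)/2 = -4 + (-70 - 30)/2 = -4 + (½)*(-100) = -4 - 50 = -54)
(l/(-121))*(62 - 68) + f = (-75/(-121))*(62 - 68) - 54 = -75*(-1/121)*(-6) - 54 = (75/121)*(-6) - 54 = -450/121 - 54 = -6984/121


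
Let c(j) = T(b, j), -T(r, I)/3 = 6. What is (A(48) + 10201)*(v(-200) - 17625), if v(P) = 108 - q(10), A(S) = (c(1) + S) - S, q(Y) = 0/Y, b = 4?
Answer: -178375611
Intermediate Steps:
T(r, I) = -18 (T(r, I) = -3*6 = -18)
c(j) = -18
q(Y) = 0
A(S) = -18 (A(S) = (-18 + S) - S = -18)
v(P) = 108 (v(P) = 108 - 1*0 = 108 + 0 = 108)
(A(48) + 10201)*(v(-200) - 17625) = (-18 + 10201)*(108 - 17625) = 10183*(-17517) = -178375611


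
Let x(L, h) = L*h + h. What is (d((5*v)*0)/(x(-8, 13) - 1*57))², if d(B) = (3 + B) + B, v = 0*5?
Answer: 9/21904 ≈ 0.00041088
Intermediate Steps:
x(L, h) = h + L*h
v = 0
d(B) = 3 + 2*B
(d((5*v)*0)/(x(-8, 13) - 1*57))² = ((3 + 2*((5*0)*0))/(13*(1 - 8) - 1*57))² = ((3 + 2*(0*0))/(13*(-7) - 57))² = ((3 + 2*0)/(-91 - 57))² = ((3 + 0)/(-148))² = (3*(-1/148))² = (-3/148)² = 9/21904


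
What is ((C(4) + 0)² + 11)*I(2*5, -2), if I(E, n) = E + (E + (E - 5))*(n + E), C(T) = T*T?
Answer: 34710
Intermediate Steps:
C(T) = T²
I(E, n) = E + (-5 + 2*E)*(E + n) (I(E, n) = E + (E + (-5 + E))*(E + n) = E + (-5 + 2*E)*(E + n))
((C(4) + 0)² + 11)*I(2*5, -2) = ((4² + 0)² + 11)*(-5*(-2) - 8*5 + 2*(2*5)² + 2*(2*5)*(-2)) = ((16 + 0)² + 11)*(10 - 4*10 + 2*10² + 2*10*(-2)) = (16² + 11)*(10 - 40 + 2*100 - 40) = (256 + 11)*(10 - 40 + 200 - 40) = 267*130 = 34710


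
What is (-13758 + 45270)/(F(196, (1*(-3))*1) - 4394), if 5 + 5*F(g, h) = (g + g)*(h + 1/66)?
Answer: -5199480/763787 ≈ -6.8075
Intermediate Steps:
F(g, h) = -1 + 2*g*(1/66 + h)/5 (F(g, h) = -1 + ((g + g)*(h + 1/66))/5 = -1 + ((2*g)*(h + 1/66))/5 = -1 + ((2*g)*(1/66 + h))/5 = -1 + (2*g*(1/66 + h))/5 = -1 + 2*g*(1/66 + h)/5)
(-13758 + 45270)/(F(196, (1*(-3))*1) - 4394) = (-13758 + 45270)/((-1 + (1/165)*196 + (2/5)*196*((1*(-3))*1)) - 4394) = 31512/((-1 + 196/165 + (2/5)*196*(-3*1)) - 4394) = 31512/((-1 + 196/165 + (2/5)*196*(-3)) - 4394) = 31512/((-1 + 196/165 - 1176/5) - 4394) = 31512/(-38777/165 - 4394) = 31512/(-763787/165) = 31512*(-165/763787) = -5199480/763787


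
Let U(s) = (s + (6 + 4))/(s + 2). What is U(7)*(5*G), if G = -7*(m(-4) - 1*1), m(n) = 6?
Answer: -2975/9 ≈ -330.56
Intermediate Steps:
G = -35 (G = -7*(6 - 1*1) = -7*(6 - 1) = -7*5 = -35)
U(s) = (10 + s)/(2 + s) (U(s) = (s + 10)/(2 + s) = (10 + s)/(2 + s))
U(7)*(5*G) = ((10 + 7)/(2 + 7))*(5*(-35)) = (17/9)*(-175) = -2975/9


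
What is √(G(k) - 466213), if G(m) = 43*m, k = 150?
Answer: I*√459763 ≈ 678.06*I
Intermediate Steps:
√(G(k) - 466213) = √(43*150 - 466213) = √(6450 - 466213) = √(-459763) = I*√459763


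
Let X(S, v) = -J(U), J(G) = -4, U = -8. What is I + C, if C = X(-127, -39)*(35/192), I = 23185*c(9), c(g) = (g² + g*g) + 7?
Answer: 188076755/48 ≈ 3.9183e+6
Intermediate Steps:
c(g) = 7 + 2*g² (c(g) = (g² + g²) + 7 = 2*g² + 7 = 7 + 2*g²)
X(S, v) = 4 (X(S, v) = -1*(-4) = 4)
I = 3918265 (I = 23185*(7 + 2*9²) = 23185*(7 + 2*81) = 23185*(7 + 162) = 23185*169 = 3918265)
C = 35/48 (C = 4*(35/192) = 35/48 ≈ 0.72917)
I + C = 3918265 + 35/48 = 188076755/48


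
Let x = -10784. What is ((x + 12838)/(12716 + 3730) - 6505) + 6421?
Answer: -689705/8223 ≈ -83.875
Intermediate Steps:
((x + 12838)/(12716 + 3730) - 6505) + 6421 = ((-10784 + 12838)/(12716 + 3730) - 6505) + 6421 = (2054/16446 - 6505) + 6421 = (2054*(1/16446) - 6505) + 6421 = (1027/8223 - 6505) + 6421 = -53489588/8223 + 6421 = -689705/8223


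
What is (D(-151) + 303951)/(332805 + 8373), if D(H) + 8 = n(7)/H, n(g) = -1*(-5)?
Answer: 22947694/25758939 ≈ 0.89086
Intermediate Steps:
n(g) = 5
D(H) = -8 + 5/H
(D(-151) + 303951)/(332805 + 8373) = ((-8 + 5/(-151)) + 303951)/(332805 + 8373) = ((-8 + 5*(-1/151)) + 303951)/341178 = ((-8 - 5/151) + 303951)*(1/341178) = (-1213/151 + 303951)*(1/341178) = (45895388/151)*(1/341178) = 22947694/25758939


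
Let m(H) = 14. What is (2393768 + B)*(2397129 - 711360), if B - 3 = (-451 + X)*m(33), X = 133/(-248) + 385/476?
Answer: 8484083265444831/2108 ≈ 4.0247e+12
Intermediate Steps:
X = 1149/4216 (X = 133*(-1/248) + 385*(1/476) = -133/248 + 55/68 = 1149/4216 ≈ 0.27253)
B = -13295545/2108 (B = 3 + (-451 + 1149/4216)*14 = 3 - 1900267/4216*14 = 3 - 13301869/2108 = -13295545/2108 ≈ -6307.2)
(2393768 + B)*(2397129 - 711360) = (2393768 - 13295545/2108)*(2397129 - 711360) = (5032767399/2108)*1685769 = 8484083265444831/2108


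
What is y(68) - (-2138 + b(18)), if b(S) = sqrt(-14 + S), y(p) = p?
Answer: 2204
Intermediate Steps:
y(68) - (-2138 + b(18)) = 68 - (-2138 + sqrt(-14 + 18)) = 68 - (-2138 + sqrt(4)) = 68 - (-2138 + 2) = 68 - 1*(-2136) = 68 + 2136 = 2204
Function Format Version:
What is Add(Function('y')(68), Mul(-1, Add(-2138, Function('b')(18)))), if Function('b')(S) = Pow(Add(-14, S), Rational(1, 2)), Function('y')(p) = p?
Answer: 2204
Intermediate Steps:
Add(Function('y')(68), Mul(-1, Add(-2138, Function('b')(18)))) = Add(68, Mul(-1, Add(-2138, Pow(Add(-14, 18), Rational(1, 2))))) = Add(68, Mul(-1, Add(-2138, Pow(4, Rational(1, 2))))) = Add(68, Mul(-1, Add(-2138, 2))) = Add(68, Mul(-1, -2136)) = Add(68, 2136) = 2204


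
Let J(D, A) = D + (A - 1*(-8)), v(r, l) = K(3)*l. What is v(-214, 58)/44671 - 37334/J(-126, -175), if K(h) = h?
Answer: 1667798096/13088603 ≈ 127.42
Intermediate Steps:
v(r, l) = 3*l
J(D, A) = 8 + A + D (J(D, A) = D + (A + 8) = D + (8 + A) = 8 + A + D)
v(-214, 58)/44671 - 37334/J(-126, -175) = (3*58)/44671 - 37334/(8 - 175 - 126) = 174*(1/44671) - 37334/(-293) = 174/44671 - 37334*(-1/293) = 174/44671 + 37334/293 = 1667798096/13088603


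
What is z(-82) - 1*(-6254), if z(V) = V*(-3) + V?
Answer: 6418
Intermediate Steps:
z(V) = -2*V (z(V) = -3*V + V = -2*V)
z(-82) - 1*(-6254) = -2*(-82) - 1*(-6254) = 164 + 6254 = 6418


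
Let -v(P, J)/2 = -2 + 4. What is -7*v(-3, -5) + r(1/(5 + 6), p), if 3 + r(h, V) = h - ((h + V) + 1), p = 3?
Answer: 21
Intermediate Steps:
v(P, J) = -4 (v(P, J) = -2*(-2 + 4) = -2*2 = -4)
r(h, V) = -4 - V (r(h, V) = -3 + (h - ((h + V) + 1)) = -3 + (h - ((V + h) + 1)) = -3 + (h - (1 + V + h)) = -3 + (h + (-1 - V - h)) = -3 + (-1 - V) = -4 - V)
-7*v(-3, -5) + r(1/(5 + 6), p) = -7*(-4) + (-4 - 1*3) = 28 + (-4 - 3) = 28 - 7 = 21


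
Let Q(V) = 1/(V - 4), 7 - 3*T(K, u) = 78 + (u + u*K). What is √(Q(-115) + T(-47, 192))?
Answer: 2*√93048123/357 ≈ 54.040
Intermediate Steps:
T(K, u) = -71/3 - u/3 - K*u/3 (T(K, u) = 7/3 - (78 + (u + u*K))/3 = 7/3 - (78 + (u + K*u))/3 = 7/3 - (78 + u + K*u)/3 = 7/3 + (-26 - u/3 - K*u/3) = -71/3 - u/3 - K*u/3)
Q(V) = 1/(-4 + V)
√(Q(-115) + T(-47, 192)) = √(1/(-4 - 115) + (-71/3 - ⅓*192 - ⅓*(-47)*192)) = √(1/(-119) + (-71/3 - 64 + 3008)) = √(-1/119 + 8761/3) = √(1042556/357) = 2*√93048123/357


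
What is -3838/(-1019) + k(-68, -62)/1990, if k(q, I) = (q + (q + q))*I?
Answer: 10262966/1013905 ≈ 10.122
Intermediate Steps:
k(q, I) = 3*I*q (k(q, I) = (q + 2*q)*I = (3*q)*I = 3*I*q)
-3838/(-1019) + k(-68, -62)/1990 = -3838/(-1019) + (3*(-62)*(-68))/1990 = -3838*(-1/1019) + 12648*(1/1990) = 3838/1019 + 6324/995 = 10262966/1013905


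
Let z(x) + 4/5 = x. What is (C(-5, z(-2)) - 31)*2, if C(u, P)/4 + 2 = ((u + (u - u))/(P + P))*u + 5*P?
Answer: -1580/7 ≈ -225.71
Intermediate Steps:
z(x) = -⅘ + x
C(u, P) = -8 + 20*P + 2*u²/P (C(u, P) = -8 + 4*(((u + (u - u))/(P + P))*u + 5*P) = -8 + 4*(((u + 0)/((2*P)))*u + 5*P) = -8 + 4*((u*(1/(2*P)))*u + 5*P) = -8 + 4*((u/(2*P))*u + 5*P) = -8 + 4*(u²/(2*P) + 5*P) = -8 + 4*(5*P + u²/(2*P)) = -8 + (20*P + 2*u²/P) = -8 + 20*P + 2*u²/P)
(C(-5, z(-2)) - 31)*2 = ((-8 + 20*(-⅘ - 2) + 2*(-5)²/(-⅘ - 2)) - 31)*2 = ((-8 + 20*(-14/5) + 2*25/(-14/5)) - 31)*2 = ((-8 - 56 + 2*(-5/14)*25) - 31)*2 = ((-8 - 56 - 125/7) - 31)*2 = (-573/7 - 31)*2 = -790/7*2 = -1580/7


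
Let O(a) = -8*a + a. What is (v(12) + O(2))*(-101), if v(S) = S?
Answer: 202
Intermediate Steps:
O(a) = -7*a
(v(12) + O(2))*(-101) = (12 - 7*2)*(-101) = (12 - 14)*(-101) = -2*(-101) = 202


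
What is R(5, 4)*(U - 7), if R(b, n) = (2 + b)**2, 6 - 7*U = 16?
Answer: -413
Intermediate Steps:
U = -10/7 (U = 6/7 - 1/7*16 = 6/7 - 16/7 = -10/7 ≈ -1.4286)
R(5, 4)*(U - 7) = (2 + 5)**2*(-10/7 - 7) = 7**2*(-59/7) = 49*(-59/7) = -413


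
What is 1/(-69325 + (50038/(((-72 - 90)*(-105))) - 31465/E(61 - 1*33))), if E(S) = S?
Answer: -34020/2396566399 ≈ -1.4195e-5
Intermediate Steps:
1/(-69325 + (50038/(((-72 - 90)*(-105))) - 31465/E(61 - 1*33))) = 1/(-69325 + (50038/(((-72 - 90)*(-105))) - 31465/(61 - 1*33))) = 1/(-69325 + (50038/((-162*(-105))) - 31465/(61 - 33))) = 1/(-69325 + (50038/17010 - 31465/28)) = 1/(-69325 + (50038*(1/17010) - 31465*1/28)) = 1/(-69325 + (25019/8505 - 4495/4)) = 1/(-69325 - 38129899/34020) = 1/(-2396566399/34020) = -34020/2396566399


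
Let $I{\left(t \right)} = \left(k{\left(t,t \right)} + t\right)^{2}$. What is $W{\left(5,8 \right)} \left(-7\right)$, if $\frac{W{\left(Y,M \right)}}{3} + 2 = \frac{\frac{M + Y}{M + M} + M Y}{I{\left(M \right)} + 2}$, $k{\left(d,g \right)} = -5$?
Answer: $- \frac{6321}{176} \approx -35.915$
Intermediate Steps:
$I{\left(t \right)} = \left(-5 + t\right)^{2}$
$W{\left(Y,M \right)} = -6 + \frac{3 \left(M Y + \frac{M + Y}{2 M}\right)}{2 + \left(-5 + M\right)^{2}}$ ($W{\left(Y,M \right)} = -6 + 3 \frac{\frac{M + Y}{M + M} + M Y}{\left(-5 + M\right)^{2} + 2} = -6 + 3 \frac{\frac{M + Y}{2 M} + M Y}{2 + \left(-5 + M\right)^{2}} = -6 + 3 \frac{M Y + \frac{M + Y}{2 M}}{2 + \left(-5 + M\right)^{2}} = -6 + \frac{3 \left(M Y + \frac{M + Y}{2 M}\right)}{2 + \left(-5 + M\right)^{2}}$)
$W{\left(5,8 \right)} \left(-7\right) = \frac{3 \left(5 - 56 - 32 \left(-5 + 8\right)^{2} + 2 \cdot 5 \cdot 8^{2}\right)}{2 \cdot 8 \left(2 + \left(-5 + 8\right)^{2}\right)} \left(-7\right) = \frac{3}{2} \cdot \frac{1}{8} \frac{1}{2 + 3^{2}} \left(5 - 56 - 32 \cdot 3^{2} + 2 \cdot 5 \cdot 64\right) \left(-7\right) = \frac{3}{2} \cdot \frac{1}{8} \frac{1}{2 + 9} \left(5 - 56 - 32 \cdot 9 + 640\right) \left(-7\right) = \frac{3}{2} \cdot \frac{1}{8} \cdot \frac{1}{11} \left(5 - 56 - 288 + 640\right) \left(-7\right) = \frac{3}{2} \cdot \frac{1}{8} \cdot \frac{1}{11} \cdot 301 \left(-7\right) = \frac{903}{176} \left(-7\right) = - \frac{6321}{176}$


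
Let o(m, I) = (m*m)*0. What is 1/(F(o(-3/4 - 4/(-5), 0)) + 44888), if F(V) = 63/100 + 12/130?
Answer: 1300/58355339 ≈ 2.2277e-5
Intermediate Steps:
o(m, I) = 0 (o(m, I) = m²*0 = 0)
F(V) = 939/1300 (F(V) = 63*(1/100) + 12*(1/130) = 63/100 + 6/65 = 939/1300)
1/(F(o(-3/4 - 4/(-5), 0)) + 44888) = 1/(939/1300 + 44888) = 1/(58355339/1300) = 1300/58355339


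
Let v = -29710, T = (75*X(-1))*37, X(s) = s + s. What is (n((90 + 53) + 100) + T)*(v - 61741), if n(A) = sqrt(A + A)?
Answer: 507553050 - 823059*sqrt(6) ≈ 5.0554e+8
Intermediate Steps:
X(s) = 2*s
n(A) = sqrt(2)*sqrt(A) (n(A) = sqrt(2*A) = sqrt(2)*sqrt(A))
T = -5550 (T = (75*(2*(-1)))*37 = (75*(-2))*37 = -150*37 = -5550)
(n((90 + 53) + 100) + T)*(v - 61741) = (sqrt(2)*sqrt((90 + 53) + 100) - 5550)*(-29710 - 61741) = (sqrt(2)*sqrt(143 + 100) - 5550)*(-91451) = (sqrt(2)*sqrt(243) - 5550)*(-91451) = (sqrt(2)*(9*sqrt(3)) - 5550)*(-91451) = (9*sqrt(6) - 5550)*(-91451) = (-5550 + 9*sqrt(6))*(-91451) = 507553050 - 823059*sqrt(6)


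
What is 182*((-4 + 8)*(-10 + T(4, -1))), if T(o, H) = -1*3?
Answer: -9464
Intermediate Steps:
T(o, H) = -3
182*((-4 + 8)*(-10 + T(4, -1))) = 182*((-4 + 8)*(-10 - 3)) = 182*(4*(-13)) = 182*(-52) = -9464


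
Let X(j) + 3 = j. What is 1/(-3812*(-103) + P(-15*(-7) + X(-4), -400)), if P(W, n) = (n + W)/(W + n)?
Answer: 1/392637 ≈ 2.5469e-6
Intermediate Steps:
X(j) = -3 + j
P(W, n) = 1 (P(W, n) = (W + n)/(W + n) = 1)
1/(-3812*(-103) + P(-15*(-7) + X(-4), -400)) = 1/(-3812*(-103) + 1) = 1/(392636 + 1) = 1/392637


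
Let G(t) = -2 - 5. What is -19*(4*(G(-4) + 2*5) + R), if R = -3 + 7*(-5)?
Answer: 494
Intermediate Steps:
R = -38 (R = -3 - 35 = -38)
G(t) = -7
-19*(4*(G(-4) + 2*5) + R) = -19*(4*(-7 + 2*5) - 38) = -19*(4*(-7 + 10) - 38) = -19*(4*3 - 38) = -19*(12 - 38) = -19*(-26) = 494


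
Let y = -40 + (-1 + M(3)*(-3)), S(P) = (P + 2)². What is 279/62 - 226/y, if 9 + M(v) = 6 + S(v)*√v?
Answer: 128195/31702 + 16950*√3/15851 ≈ 5.8959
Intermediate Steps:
S(P) = (2 + P)²
M(v) = -3 + √v*(2 + v)² (M(v) = -9 + (6 + (2 + v)²*√v) = -9 + (6 + √v*(2 + v)²) = -3 + √v*(2 + v)²)
y = -32 - 75*√3 (y = -40 + (-1 + (-3 + √3*(2 + 3)²)*(-3)) = -40 + (-1 + (-3 + √3*5²)*(-3)) = -40 + (-1 + (-3 + √3*25)*(-3)) = -40 + (-1 + (-3 + 25*√3)*(-3)) = -40 + (-1 + (9 - 75*√3)) = -40 + (8 - 75*√3) = -32 - 75*√3 ≈ -161.90)
279/62 - 226/y = 279/62 - 226/(-32 - 75*√3) = 279*(1/62) - 226/(-32 - 75*√3) = 9/2 - 226/(-32 - 75*√3)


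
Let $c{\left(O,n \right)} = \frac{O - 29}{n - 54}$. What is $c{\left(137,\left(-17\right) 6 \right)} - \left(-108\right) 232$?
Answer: $\frac{325719}{13} \approx 25055.0$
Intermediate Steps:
$c{\left(O,n \right)} = \frac{-29 + O}{-54 + n}$
$c{\left(137,\left(-17\right) 6 \right)} - \left(-108\right) 232 = \frac{-29 + 137}{-54 - 102} - \left(-108\right) 232 = \frac{1}{-54 - 102} \cdot 108 - -25056 = \frac{1}{-156} \cdot 108 + 25056 = \left(- \frac{1}{156}\right) 108 + 25056 = - \frac{9}{13} + 25056 = \frac{325719}{13}$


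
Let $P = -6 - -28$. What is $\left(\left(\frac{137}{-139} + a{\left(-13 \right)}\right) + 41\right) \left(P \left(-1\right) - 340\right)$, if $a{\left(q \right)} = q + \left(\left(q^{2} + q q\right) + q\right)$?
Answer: $- \frac{17712660}{139} \approx -1.2743 \cdot 10^{5}$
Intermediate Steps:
$P = 22$ ($P = -6 + 28 = 22$)
$a{\left(q \right)} = 2 q + 2 q^{2}$ ($a{\left(q \right)} = q + \left(\left(q^{2} + q^{2}\right) + q\right) = q + \left(2 q^{2} + q\right) = q + \left(q + 2 q^{2}\right) = 2 q + 2 q^{2}$)
$\left(\left(\frac{137}{-139} + a{\left(-13 \right)}\right) + 41\right) \left(P \left(-1\right) - 340\right) = \left(\left(\frac{137}{-139} + 2 \left(-13\right) \left(1 - 13\right)\right) + 41\right) \left(22 \left(-1\right) - 340\right) = \left(\left(137 \left(- \frac{1}{139}\right) + 2 \left(-13\right) \left(-12\right)\right) + 41\right) \left(-22 - 340\right) = \left(\left(- \frac{137}{139} + 312\right) + 41\right) \left(-362\right) = \left(\frac{43231}{139} + 41\right) \left(-362\right) = \frac{48930}{139} \left(-362\right) = - \frac{17712660}{139}$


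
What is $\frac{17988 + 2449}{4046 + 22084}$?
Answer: $\frac{20437}{26130} \approx 0.78213$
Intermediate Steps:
$\frac{17988 + 2449}{4046 + 22084} = \frac{20437}{26130}$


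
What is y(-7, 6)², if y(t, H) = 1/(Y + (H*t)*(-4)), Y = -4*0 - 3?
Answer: 1/27225 ≈ 3.6731e-5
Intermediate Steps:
Y = -3 (Y = 0 - 3 = -3)
y(t, H) = 1/(-3 - 4*H*t) (y(t, H) = 1/(-3 + (H*t)*(-4)) = 1/(-3 - 4*H*t))
y(-7, 6)² = (-1/(3 + 4*6*(-7)))² = (-1/(3 - 168))² = (-1/(-165))² = (-1*(-1/165))² = (1/165)² = 1/27225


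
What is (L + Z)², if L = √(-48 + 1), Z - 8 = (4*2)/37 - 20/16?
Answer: 33473/21904 + 1031*I*√47/74 ≈ 1.5282 + 95.516*I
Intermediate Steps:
Z = 1031/148 (Z = 8 + ((4*2)/37 - 20/16) = 8 + (8*(1/37) - 20*1/16) = 8 + (8/37 - 5/4) = 8 - 153/148 = 1031/148 ≈ 6.9662)
L = I*√47 (L = √(-47) = I*√47 ≈ 6.8557*I)
(L + Z)² = (I*√47 + 1031/148)² = (1031/148 + I*√47)²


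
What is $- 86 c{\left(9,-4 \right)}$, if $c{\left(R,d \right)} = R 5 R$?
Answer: $-34830$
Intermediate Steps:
$c{\left(R,d \right)} = 5 R^{2}$ ($c{\left(R,d \right)} = 5 R R = 5 R^{2}$)
$- 86 c{\left(9,-4 \right)} = - 86 \cdot 5 \cdot 9^{2} = - 86 \cdot 5 \cdot 81 = \left(-86\right) 405 = -34830$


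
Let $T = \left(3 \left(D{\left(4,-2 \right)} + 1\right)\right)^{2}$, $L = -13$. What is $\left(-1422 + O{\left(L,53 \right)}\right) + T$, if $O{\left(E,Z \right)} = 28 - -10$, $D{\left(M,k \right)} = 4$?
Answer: $-1159$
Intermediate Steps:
$O{\left(E,Z \right)} = 38$ ($O{\left(E,Z \right)} = 28 + 10 = 38$)
$T = 225$ ($T = \left(3 \left(4 + 1\right)\right)^{2} = \left(3 \cdot 5\right)^{2} = 15^{2} = 225$)
$\left(-1422 + O{\left(L,53 \right)}\right) + T = \left(-1422 + 38\right) + 225 = -1384 + 225 = -1159$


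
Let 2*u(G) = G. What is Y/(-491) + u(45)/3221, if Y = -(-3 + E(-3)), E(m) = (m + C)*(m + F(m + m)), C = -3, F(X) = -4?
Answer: 273333/3163022 ≈ 0.086415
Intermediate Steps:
u(G) = G/2
E(m) = (-4 + m)*(-3 + m) (E(m) = (m - 3)*(m - 4) = (-3 + m)*(-4 + m) = (-4 + m)*(-3 + m))
Y = -39 (Y = -(-3 + (12 + (-3)² - 7*(-3))) = -(-3 + (12 + 9 + 21)) = -(-3 + 42) = -1*39 = -39)
Y/(-491) + u(45)/3221 = -39/(-491) + ((½)*45)/3221 = -39*(-1/491) + (45/2)*(1/3221) = 39/491 + 45/6442 = 273333/3163022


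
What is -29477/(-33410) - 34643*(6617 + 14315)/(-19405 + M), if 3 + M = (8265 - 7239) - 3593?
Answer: 4845563649647/146836950 ≈ 33000.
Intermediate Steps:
M = -2570 (M = -3 + ((8265 - 7239) - 3593) = -3 + (1026 - 3593) = -3 - 2567 = -2570)
-29477/(-33410) - 34643*(6617 + 14315)/(-19405 + M) = -29477/(-33410) - 34643*(6617 + 14315)/(-19405 - 2570) = -29477*(-1/33410) - 34643/((-21975/20932)) = 29477/33410 - 34643/((-21975*1/20932)) = 29477/33410 - 34643/(-21975/20932) = 29477/33410 - 34643*(-20932/21975) = 29477/33410 + 725147276/21975 = 4845563649647/146836950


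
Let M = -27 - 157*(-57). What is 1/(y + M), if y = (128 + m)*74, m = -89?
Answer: 1/11808 ≈ 8.4688e-5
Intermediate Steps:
M = 8922 (M = -27 + 8949 = 8922)
y = 2886 (y = (128 - 89)*74 = 39*74 = 2886)
1/(y + M) = 1/(2886 + 8922) = 1/11808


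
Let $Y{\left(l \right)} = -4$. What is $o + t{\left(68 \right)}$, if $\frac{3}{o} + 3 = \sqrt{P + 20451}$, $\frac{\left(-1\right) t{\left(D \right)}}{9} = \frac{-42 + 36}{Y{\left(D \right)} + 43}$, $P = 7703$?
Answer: $\frac{38979}{28145} + \frac{3 \sqrt{28154}}{28145} \approx 1.4028$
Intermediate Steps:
$t{\left(D \right)} = \frac{18}{13}$ ($t{\left(D \right)} = - 9 \frac{-42 + 36}{-4 + 43} = - 9 \left(- \frac{6}{39}\right) = - 9 \left(\left(-6\right) \frac{1}{39}\right) = \left(-9\right) \left(- \frac{2}{13}\right) = \frac{18}{13}$)
$o = \frac{3}{-3 + \sqrt{28154}}$ ($o = \frac{3}{-3 + \sqrt{7703 + 20451}} = \frac{3}{-3 + \sqrt{28154}} \approx 0.018205$)
$o + t{\left(68 \right)} = \left(\frac{9}{28145} + \frac{3 \sqrt{28154}}{28145}\right) + \frac{18}{13} = \frac{38979}{28145} + \frac{3 \sqrt{28154}}{28145}$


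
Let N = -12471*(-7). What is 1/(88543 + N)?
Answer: 1/175840 ≈ 5.6870e-6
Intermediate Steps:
N = 87297
1/(88543 + N) = 1/(88543 + 87297) = 1/175840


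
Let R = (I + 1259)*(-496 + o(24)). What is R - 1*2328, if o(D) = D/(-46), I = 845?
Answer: -24081224/23 ≈ -1.0470e+6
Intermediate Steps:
o(D) = -D/46 (o(D) = D*(-1/46) = -D/46)
R = -24027680/23 (R = (845 + 1259)*(-496 - 1/46*24) = 2104*(-496 - 12/23) = 2104*(-11420/23) = -24027680/23 ≈ -1.0447e+6)
R - 1*2328 = -24027680/23 - 1*2328 = -24027680/23 - 2328 = -24081224/23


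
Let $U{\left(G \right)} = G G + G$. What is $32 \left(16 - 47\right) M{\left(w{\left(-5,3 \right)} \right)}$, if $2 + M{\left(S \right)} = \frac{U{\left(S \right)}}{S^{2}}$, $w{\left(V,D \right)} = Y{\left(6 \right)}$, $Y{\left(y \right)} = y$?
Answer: $\frac{2480}{3} \approx 826.67$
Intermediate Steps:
$w{\left(V,D \right)} = 6$
$U{\left(G \right)} = G + G^{2}$ ($U{\left(G \right)} = G^{2} + G = G + G^{2}$)
$M{\left(S \right)} = -2 + \frac{1 + S}{S}$ ($M{\left(S \right)} = -2 + \frac{S \left(1 + S\right)}{S^{2}} = -2 + \frac{1 + S}{S}$)
$32 \left(16 - 47\right) M{\left(w{\left(-5,3 \right)} \right)} = 32 \left(16 - 47\right) \frac{1 - 6}{6} = 32 \left(-31\right) \frac{1}{6} \left(-5\right) = \left(-992\right) \left(- \frac{5}{6}\right) = \frac{2480}{3}$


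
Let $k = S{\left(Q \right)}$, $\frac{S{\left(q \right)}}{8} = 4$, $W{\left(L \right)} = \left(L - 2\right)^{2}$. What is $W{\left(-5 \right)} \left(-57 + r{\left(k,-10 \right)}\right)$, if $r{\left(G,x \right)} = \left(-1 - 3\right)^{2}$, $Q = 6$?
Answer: $-2009$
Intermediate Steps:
$W{\left(L \right)} = \left(-2 + L\right)^{2}$
$S{\left(q \right)} = 32$ ($S{\left(q \right)} = 8 \cdot 4 = 32$)
$k = 32$
$r{\left(G,x \right)} = 16$ ($r{\left(G,x \right)} = \left(-4\right)^{2} = 16$)
$W{\left(-5 \right)} \left(-57 + r{\left(k,-10 \right)}\right) = \left(-2 - 5\right)^{2} \left(-57 + 16\right) = \left(-7\right)^{2} \left(-41\right) = 49 \left(-41\right) = -2009$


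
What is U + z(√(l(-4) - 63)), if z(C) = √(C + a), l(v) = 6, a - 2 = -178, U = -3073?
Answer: -3073 + √(-176 + I*√57) ≈ -3072.7 + 13.27*I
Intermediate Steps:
a = -176 (a = 2 - 178 = -176)
z(C) = √(-176 + C) (z(C) = √(C - 176) = √(-176 + C))
U + z(√(l(-4) - 63)) = -3073 + √(-176 + √(6 - 63)) = -3073 + √(-176 + √(-57)) = -3073 + √(-176 + I*√57)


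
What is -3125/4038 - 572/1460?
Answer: -1718059/1473870 ≈ -1.1657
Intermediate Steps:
-3125/4038 - 572/1460 = -3125*1/4038 - 572*1/1460 = -3125/4038 - 143/365 = -1718059/1473870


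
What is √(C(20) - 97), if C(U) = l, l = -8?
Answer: I*√105 ≈ 10.247*I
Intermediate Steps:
C(U) = -8
√(C(20) - 97) = √(-8 - 97) = √(-105) = I*√105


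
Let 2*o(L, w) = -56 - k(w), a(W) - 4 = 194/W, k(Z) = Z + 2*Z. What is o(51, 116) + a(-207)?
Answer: -41180/207 ≈ -198.94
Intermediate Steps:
k(Z) = 3*Z
a(W) = 4 + 194/W
o(L, w) = -28 - 3*w/2 (o(L, w) = (-56 - 3*w)/2 = -28 - 3*w/2)
o(51, 116) + a(-207) = (-28 - 3/2*116) + (4 + 194/(-207)) = (-28 - 174) + (4 + 194*(-1/207)) = -202 + (4 - 194/207) = -202 + 634/207 = -41180/207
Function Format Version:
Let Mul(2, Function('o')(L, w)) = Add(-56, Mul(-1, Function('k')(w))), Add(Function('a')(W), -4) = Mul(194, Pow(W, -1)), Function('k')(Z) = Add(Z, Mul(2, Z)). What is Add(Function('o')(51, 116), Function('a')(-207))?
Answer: Rational(-41180, 207) ≈ -198.94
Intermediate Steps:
Function('k')(Z) = Mul(3, Z)
Function('a')(W) = Add(4, Mul(194, Pow(W, -1)))
Function('o')(L, w) = Add(-28, Mul(Rational(-3, 2), w)) (Function('o')(L, w) = Mul(Rational(1, 2), Add(-56, Mul(-1, Mul(3, w)))) = Mul(Rational(1, 2), Add(-56, Mul(-3, w))) = Add(-28, Mul(Rational(-3, 2), w)))
Add(Function('o')(51, 116), Function('a')(-207)) = Add(Add(-28, Mul(Rational(-3, 2), 116)), Add(4, Mul(194, Pow(-207, -1)))) = Add(Add(-28, -174), Add(4, Mul(194, Rational(-1, 207)))) = Add(-202, Add(4, Rational(-194, 207))) = Add(-202, Rational(634, 207)) = Rational(-41180, 207)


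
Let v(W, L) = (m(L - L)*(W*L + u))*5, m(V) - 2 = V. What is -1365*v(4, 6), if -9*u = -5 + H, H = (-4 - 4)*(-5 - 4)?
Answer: -677950/3 ≈ -2.2598e+5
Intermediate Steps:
m(V) = 2 + V
H = 72 (H = -8*(-9) = 72)
u = -67/9 (u = -(-5 + 72)/9 = -⅑*67 = -67/9 ≈ -7.4444)
v(W, L) = -670/9 + 10*L*W (v(W, L) = ((2 + (L - L))*(W*L - 67/9))*5 = ((2 + 0)*(L*W - 67/9))*5 = (2*(-67/9 + L*W))*5 = (-134/9 + 2*L*W)*5 = -670/9 + 10*L*W)
-1365*v(4, 6) = -1365*(-670/9 + 10*6*4) = -1365*(-670/9 + 240) = -1365*1490/9 = -677950/3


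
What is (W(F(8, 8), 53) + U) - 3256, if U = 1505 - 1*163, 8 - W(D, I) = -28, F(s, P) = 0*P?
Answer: -1878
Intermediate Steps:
F(s, P) = 0
W(D, I) = 36 (W(D, I) = 8 - 1*(-28) = 8 + 28 = 36)
U = 1342 (U = 1505 - 163 = 1342)
(W(F(8, 8), 53) + U) - 3256 = (36 + 1342) - 3256 = 1378 - 3256 = -1878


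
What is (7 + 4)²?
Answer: 121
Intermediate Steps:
(7 + 4)² = 11² = 121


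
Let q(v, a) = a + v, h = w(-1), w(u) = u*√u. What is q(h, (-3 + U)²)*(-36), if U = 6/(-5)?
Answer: -15876/25 + 36*I ≈ -635.04 + 36.0*I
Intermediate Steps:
U = -6/5 (U = 6*(-⅕) = -6/5 ≈ -1.2000)
w(u) = u^(3/2)
h = -I (h = (-1)^(3/2) = -I ≈ -1.0*I)
q(h, (-3 + U)²)*(-36) = ((-3 - 6/5)² - I)*(-36) = ((-21/5)² - I)*(-36) = (441/25 - I)*(-36) = -15876/25 + 36*I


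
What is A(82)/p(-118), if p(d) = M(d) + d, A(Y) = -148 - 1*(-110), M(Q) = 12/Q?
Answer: 1121/3484 ≈ 0.32176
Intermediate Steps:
A(Y) = -38 (A(Y) = -148 + 110 = -38)
p(d) = d + 12/d (p(d) = 12/d + d = d + 12/d)
A(82)/p(-118) = -38/(-118 + 12/(-118)) = -38/(-118 + 12*(-1/118)) = -38/(-118 - 6/59) = -38/(-6968/59) = -38*(-59/6968) = 1121/3484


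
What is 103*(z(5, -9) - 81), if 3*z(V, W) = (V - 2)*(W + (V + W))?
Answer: -9682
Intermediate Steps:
z(V, W) = (-2 + V)*(V + 2*W)/3 (z(V, W) = ((V - 2)*(W + (V + W)))/3 = ((-2 + V)*(V + 2*W))/3 = (-2 + V)*(V + 2*W)/3)
103*(z(5, -9) - 81) = 103*((-4/3*(-9) - 2/3*5 + (1/3)*5**2 + (2/3)*5*(-9)) - 81) = 103*((12 - 10/3 + (1/3)*25 - 30) - 81) = 103*((12 - 10/3 + 25/3 - 30) - 81) = 103*(-13 - 81) = 103*(-94) = -9682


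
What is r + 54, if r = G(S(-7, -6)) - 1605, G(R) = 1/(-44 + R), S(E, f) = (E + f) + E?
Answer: -99265/64 ≈ -1551.0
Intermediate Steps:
S(E, f) = f + 2*E
r = -102721/64 (r = 1/(-44 + (-6 + 2*(-7))) - 1605 = 1/(-44 + (-6 - 14)) - 1605 = 1/(-44 - 20) - 1605 = 1/(-64) - 1605 = -1/64 - 1605 = -102721/64 ≈ -1605.0)
r + 54 = -102721/64 + 54 = -99265/64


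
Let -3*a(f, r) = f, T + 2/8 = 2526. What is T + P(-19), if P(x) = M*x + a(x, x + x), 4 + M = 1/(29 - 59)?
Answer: 156523/60 ≈ 2608.7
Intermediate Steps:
T = 10103/4 (T = -¼ + 2526 = 10103/4 ≈ 2525.8)
M = -121/30 (M = -4 + 1/(29 - 59) = -4 + 1/(-30) = -4 - 1/30 = -121/30 ≈ -4.0333)
a(f, r) = -f/3
P(x) = -131*x/30 (P(x) = -121*x/30 - x/3 = -131*x/30)
T + P(-19) = 10103/4 - 131/30*(-19) = 10103/4 + 2489/30 = 156523/60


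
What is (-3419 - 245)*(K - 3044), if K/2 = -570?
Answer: 15330176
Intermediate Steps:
K = -1140 (K = 2*(-570) = -1140)
(-3419 - 245)*(K - 3044) = (-3419 - 245)*(-1140 - 3044) = -3664*(-4184) = 15330176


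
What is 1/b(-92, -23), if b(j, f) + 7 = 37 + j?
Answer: -1/62 ≈ -0.016129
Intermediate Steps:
b(j, f) = 30 + j (b(j, f) = -7 + (37 + j) = 30 + j)
1/b(-92, -23) = 1/(30 - 92) = 1/(-62) = -1/62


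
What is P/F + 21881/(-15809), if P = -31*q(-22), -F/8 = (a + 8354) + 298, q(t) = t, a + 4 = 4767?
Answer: -1179525329/848310940 ≈ -1.3904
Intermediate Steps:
a = 4763 (a = -4 + 4767 = 4763)
F = -107320 (F = -8*((4763 + 8354) + 298) = -8*(13117 + 298) = -8*13415 = -107320)
P = 682 (P = -31*(-22) = 682)
P/F + 21881/(-15809) = 682/(-107320) + 21881/(-15809) = 682*(-1/107320) + 21881*(-1/15809) = -341/53660 - 21881/15809 = -1179525329/848310940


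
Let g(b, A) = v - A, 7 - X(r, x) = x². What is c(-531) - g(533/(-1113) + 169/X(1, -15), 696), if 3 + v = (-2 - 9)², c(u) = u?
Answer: 47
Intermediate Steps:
X(r, x) = 7 - x²
v = 118 (v = -3 + (-2 - 9)² = -3 + (-11)² = -3 + 121 = 118)
g(b, A) = 118 - A
c(-531) - g(533/(-1113) + 169/X(1, -15), 696) = -531 - (118 - 1*696) = -531 - (118 - 696) = -531 - 1*(-578) = -531 + 578 = 47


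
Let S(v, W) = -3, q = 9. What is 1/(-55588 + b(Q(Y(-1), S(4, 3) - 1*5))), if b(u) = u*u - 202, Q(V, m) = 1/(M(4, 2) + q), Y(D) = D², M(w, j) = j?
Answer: -121/6750589 ≈ -1.7924e-5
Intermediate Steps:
Q(V, m) = 1/11 (Q(V, m) = 1/(2 + 9) = 1/11)
b(u) = -202 + u² (b(u) = u² - 202 = -202 + u²)
1/(-55588 + b(Q(Y(-1), S(4, 3) - 1*5))) = 1/(-55588 + (-202 + (1/11)²)) = 1/(-55588 + (-202 + 1/121)) = 1/(-55588 - 24441/121) = 1/(-6750589/121) = -121/6750589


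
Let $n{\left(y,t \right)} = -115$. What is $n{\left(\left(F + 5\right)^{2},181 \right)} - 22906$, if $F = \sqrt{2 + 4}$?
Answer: $-23021$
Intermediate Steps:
$F = \sqrt{6} \approx 2.4495$
$n{\left(\left(F + 5\right)^{2},181 \right)} - 22906 = -115 - 22906 = -23021$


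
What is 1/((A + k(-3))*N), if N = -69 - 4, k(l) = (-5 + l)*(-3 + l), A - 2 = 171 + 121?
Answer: -1/24966 ≈ -4.0054e-5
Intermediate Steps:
A = 294 (A = 2 + (171 + 121) = 2 + 292 = 294)
N = -73
1/((A + k(-3))*N) = 1/((294 + (15 + (-3)**2 - 8*(-3)))*(-73)) = 1/((294 + (15 + 9 + 24))*(-73)) = 1/((294 + 48)*(-73)) = 1/(342*(-73)) = 1/(-24966) = -1/24966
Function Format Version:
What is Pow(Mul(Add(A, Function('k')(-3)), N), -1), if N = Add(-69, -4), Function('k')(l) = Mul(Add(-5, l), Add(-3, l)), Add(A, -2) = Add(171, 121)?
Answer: Rational(-1, 24966) ≈ -4.0054e-5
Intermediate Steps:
A = 294 (A = Add(2, Add(171, 121)) = Add(2, 292) = 294)
N = -73
Pow(Mul(Add(A, Function('k')(-3)), N), -1) = Pow(Mul(Add(294, Add(15, Pow(-3, 2), Mul(-8, -3))), -73), -1) = Pow(Mul(Add(294, Add(15, 9, 24)), -73), -1) = Pow(Mul(Add(294, 48), -73), -1) = Pow(Mul(342, -73), -1) = Pow(-24966, -1) = Rational(-1, 24966)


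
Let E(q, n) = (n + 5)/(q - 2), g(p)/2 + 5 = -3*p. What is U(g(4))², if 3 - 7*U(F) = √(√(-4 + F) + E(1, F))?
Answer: (3 - √(29 + I*√38))²/49 ≈ 0.11243 + 0.056109*I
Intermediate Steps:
g(p) = -10 - 6*p (g(p) = -10 + 2*(-3*p) = -10 - 6*p)
E(q, n) = (5 + n)/(-2 + q)
U(F) = 3/7 - √(-5 + √(-4 + F) - F)/7 (U(F) = 3/7 - √(√(-4 + F) + (5 + F)/(-2 + 1))/7 = 3/7 - √(√(-4 + F) + (5 + F)/(-1))/7 = 3/7 - √(√(-4 + F) - (5 + F))/7 = 3/7 - √(√(-4 + F) + (-5 - F))/7 = 3/7 - √(-5 + √(-4 + F) - F)/7)
U(g(4))² = (3/7 - √(-5 + √(-4 + (-10 - 6*4)) - (-10 - 6*4))/7)² = (3/7 - √(-5 + √(-4 + (-10 - 24)) - (-10 - 24))/7)² = (3/7 - √(-5 + √(-4 - 34) - 1*(-34))/7)² = (3/7 - √(-5 + √(-38) + 34)/7)² = (3/7 - √(-5 + I*√38 + 34)/7)² = (3/7 - √(29 + I*√38)/7)²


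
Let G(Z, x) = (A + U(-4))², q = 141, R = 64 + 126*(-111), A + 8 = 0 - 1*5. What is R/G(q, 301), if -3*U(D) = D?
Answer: -125298/1225 ≈ -102.28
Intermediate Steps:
A = -13 (A = -8 + (0 - 1*5) = -8 + (0 - 5) = -8 - 5 = -13)
U(D) = -D/3
R = -13922 (R = 64 - 13986 = -13922)
G(Z, x) = 1225/9 (G(Z, x) = (-13 - ⅓*(-4))² = (-13 + 4/3)² = (-35/3)² = 1225/9)
R/G(q, 301) = -13922/1225/9 = -13922*9/1225 = -125298/1225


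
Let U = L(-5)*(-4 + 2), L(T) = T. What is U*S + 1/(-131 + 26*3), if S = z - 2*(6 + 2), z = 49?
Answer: 17489/53 ≈ 329.98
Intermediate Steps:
U = 10 (U = -5*(-4 + 2) = -5*(-2) = 10)
S = 33 (S = 49 - 2*(6 + 2) = 49 - 2*8 = 49 - 16 = 33)
U*S + 1/(-131 + 26*3) = 10*33 + 1/(-131 + 26*3) = 330 + 1/(-131 + 78) = 330 + 1/(-53) = 330 - 1/53 = 17489/53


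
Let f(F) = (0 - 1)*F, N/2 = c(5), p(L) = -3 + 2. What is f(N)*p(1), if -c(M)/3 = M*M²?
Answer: -750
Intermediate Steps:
p(L) = -1
c(M) = -3*M³ (c(M) = -3*M*M² = -3*M³)
N = -750 (N = 2*(-3*5³) = 2*(-3*125) = 2*(-375) = -750)
f(F) = -F
f(N)*p(1) = -1*(-750)*(-1) = 750*(-1) = -750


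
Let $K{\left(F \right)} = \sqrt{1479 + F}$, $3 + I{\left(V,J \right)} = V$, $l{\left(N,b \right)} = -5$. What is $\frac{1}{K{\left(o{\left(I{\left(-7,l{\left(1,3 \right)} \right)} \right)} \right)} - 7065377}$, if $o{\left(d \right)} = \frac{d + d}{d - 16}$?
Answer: $- \frac{91849901}{648954177958440} - \frac{\sqrt{250081}}{648954177958440} \approx -1.4154 \cdot 10^{-7}$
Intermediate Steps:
$I{\left(V,J \right)} = -3 + V$
$o{\left(d \right)} = \frac{2 d}{-16 + d}$
$\frac{1}{K{\left(o{\left(I{\left(-7,l{\left(1,3 \right)} \right)} \right)} \right)} - 7065377} = \frac{1}{\sqrt{1479 + \frac{2 \left(-3 - 7\right)}{-16 - 10}} - 7065377} = \frac{1}{\sqrt{1479 + 2 \left(-10\right) \frac{1}{-16 - 10}} - 7065377} = \frac{1}{\sqrt{1479 + 2 \left(-10\right) \frac{1}{-26}} - 7065377} = \frac{1}{\sqrt{1479 + 2 \left(-10\right) \left(- \frac{1}{26}\right)} - 7065377} = \frac{1}{\sqrt{1479 + \frac{10}{13}} - 7065377} = \frac{1}{\sqrt{\frac{19237}{13}} - 7065377} = \frac{1}{\frac{\sqrt{250081}}{13} - 7065377} = \frac{1}{-7065377 + \frac{\sqrt{250081}}{13}}$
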